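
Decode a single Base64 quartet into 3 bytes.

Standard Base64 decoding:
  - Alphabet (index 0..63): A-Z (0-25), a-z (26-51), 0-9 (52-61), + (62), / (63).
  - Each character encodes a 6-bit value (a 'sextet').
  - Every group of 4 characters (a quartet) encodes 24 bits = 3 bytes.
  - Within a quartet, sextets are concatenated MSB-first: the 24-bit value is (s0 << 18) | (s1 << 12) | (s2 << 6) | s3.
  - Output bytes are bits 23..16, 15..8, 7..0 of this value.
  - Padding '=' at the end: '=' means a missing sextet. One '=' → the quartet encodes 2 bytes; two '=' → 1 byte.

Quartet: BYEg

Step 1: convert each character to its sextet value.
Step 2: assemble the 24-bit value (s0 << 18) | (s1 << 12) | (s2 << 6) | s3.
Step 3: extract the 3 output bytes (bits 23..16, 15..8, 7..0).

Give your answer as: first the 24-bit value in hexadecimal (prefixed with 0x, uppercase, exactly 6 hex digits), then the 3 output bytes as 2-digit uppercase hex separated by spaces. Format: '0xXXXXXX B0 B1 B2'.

Answer: 0x058120 05 81 20

Derivation:
Sextets: B=1, Y=24, E=4, g=32
24-bit: (1<<18) | (24<<12) | (4<<6) | 32
      = 0x040000 | 0x018000 | 0x000100 | 0x000020
      = 0x058120
Bytes: (v>>16)&0xFF=05, (v>>8)&0xFF=81, v&0xFF=20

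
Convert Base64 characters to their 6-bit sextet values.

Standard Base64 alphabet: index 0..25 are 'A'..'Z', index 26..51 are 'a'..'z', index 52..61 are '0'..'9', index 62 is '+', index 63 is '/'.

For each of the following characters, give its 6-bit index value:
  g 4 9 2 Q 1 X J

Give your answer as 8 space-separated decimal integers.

Answer: 32 56 61 54 16 53 23 9

Derivation:
'g': a..z range, 26 + ord('g') − ord('a') = 32
'4': 0..9 range, 52 + ord('4') − ord('0') = 56
'9': 0..9 range, 52 + ord('9') − ord('0') = 61
'2': 0..9 range, 52 + ord('2') − ord('0') = 54
'Q': A..Z range, ord('Q') − ord('A') = 16
'1': 0..9 range, 52 + ord('1') − ord('0') = 53
'X': A..Z range, ord('X') − ord('A') = 23
'J': A..Z range, ord('J') − ord('A') = 9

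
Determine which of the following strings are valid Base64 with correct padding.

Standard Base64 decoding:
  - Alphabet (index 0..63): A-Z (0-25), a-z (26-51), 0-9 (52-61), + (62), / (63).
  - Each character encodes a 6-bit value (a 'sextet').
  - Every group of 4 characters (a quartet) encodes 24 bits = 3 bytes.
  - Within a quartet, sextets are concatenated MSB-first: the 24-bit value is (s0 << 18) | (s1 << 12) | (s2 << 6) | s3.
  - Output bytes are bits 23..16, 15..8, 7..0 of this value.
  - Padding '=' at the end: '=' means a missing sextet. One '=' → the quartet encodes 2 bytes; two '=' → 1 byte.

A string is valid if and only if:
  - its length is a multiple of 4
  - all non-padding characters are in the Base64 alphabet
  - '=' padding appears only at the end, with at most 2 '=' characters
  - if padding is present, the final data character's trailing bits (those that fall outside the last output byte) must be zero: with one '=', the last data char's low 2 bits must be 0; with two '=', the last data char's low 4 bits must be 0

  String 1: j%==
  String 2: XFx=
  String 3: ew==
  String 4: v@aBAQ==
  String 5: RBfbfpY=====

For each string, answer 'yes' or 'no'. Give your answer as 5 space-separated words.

String 1: 'j%==' → invalid (bad char(s): ['%'])
String 2: 'XFx=' → invalid (bad trailing bits)
String 3: 'ew==' → valid
String 4: 'v@aBAQ==' → invalid (bad char(s): ['@'])
String 5: 'RBfbfpY=====' → invalid (5 pad chars (max 2))

Answer: no no yes no no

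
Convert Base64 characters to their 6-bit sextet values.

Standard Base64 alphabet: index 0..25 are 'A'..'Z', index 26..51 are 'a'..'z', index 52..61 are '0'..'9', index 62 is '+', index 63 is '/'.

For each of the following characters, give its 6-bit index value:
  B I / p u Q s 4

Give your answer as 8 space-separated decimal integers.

'B': A..Z range, ord('B') − ord('A') = 1
'I': A..Z range, ord('I') − ord('A') = 8
'/': index 63
'p': a..z range, 26 + ord('p') − ord('a') = 41
'u': a..z range, 26 + ord('u') − ord('a') = 46
'Q': A..Z range, ord('Q') − ord('A') = 16
's': a..z range, 26 + ord('s') − ord('a') = 44
'4': 0..9 range, 52 + ord('4') − ord('0') = 56

Answer: 1 8 63 41 46 16 44 56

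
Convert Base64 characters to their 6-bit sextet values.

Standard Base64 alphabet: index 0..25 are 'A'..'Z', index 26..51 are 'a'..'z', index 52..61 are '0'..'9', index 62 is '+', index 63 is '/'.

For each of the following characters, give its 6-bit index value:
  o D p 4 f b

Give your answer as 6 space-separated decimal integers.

Answer: 40 3 41 56 31 27

Derivation:
'o': a..z range, 26 + ord('o') − ord('a') = 40
'D': A..Z range, ord('D') − ord('A') = 3
'p': a..z range, 26 + ord('p') − ord('a') = 41
'4': 0..9 range, 52 + ord('4') − ord('0') = 56
'f': a..z range, 26 + ord('f') − ord('a') = 31
'b': a..z range, 26 + ord('b') − ord('a') = 27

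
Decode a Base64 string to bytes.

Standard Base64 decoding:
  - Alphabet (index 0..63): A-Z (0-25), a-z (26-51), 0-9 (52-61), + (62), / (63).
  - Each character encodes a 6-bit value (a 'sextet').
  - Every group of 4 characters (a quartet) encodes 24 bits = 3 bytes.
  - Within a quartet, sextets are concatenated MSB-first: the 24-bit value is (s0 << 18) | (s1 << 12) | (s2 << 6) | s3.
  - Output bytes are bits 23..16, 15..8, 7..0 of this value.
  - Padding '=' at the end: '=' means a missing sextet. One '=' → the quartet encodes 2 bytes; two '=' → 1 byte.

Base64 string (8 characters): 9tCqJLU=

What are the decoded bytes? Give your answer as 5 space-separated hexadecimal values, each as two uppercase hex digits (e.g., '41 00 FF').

Answer: F6 D0 AA 24 B5

Derivation:
After char 0 ('9'=61): chars_in_quartet=1 acc=0x3D bytes_emitted=0
After char 1 ('t'=45): chars_in_quartet=2 acc=0xF6D bytes_emitted=0
After char 2 ('C'=2): chars_in_quartet=3 acc=0x3DB42 bytes_emitted=0
After char 3 ('q'=42): chars_in_quartet=4 acc=0xF6D0AA -> emit F6 D0 AA, reset; bytes_emitted=3
After char 4 ('J'=9): chars_in_quartet=1 acc=0x9 bytes_emitted=3
After char 5 ('L'=11): chars_in_quartet=2 acc=0x24B bytes_emitted=3
After char 6 ('U'=20): chars_in_quartet=3 acc=0x92D4 bytes_emitted=3
Padding '=': partial quartet acc=0x92D4 -> emit 24 B5; bytes_emitted=5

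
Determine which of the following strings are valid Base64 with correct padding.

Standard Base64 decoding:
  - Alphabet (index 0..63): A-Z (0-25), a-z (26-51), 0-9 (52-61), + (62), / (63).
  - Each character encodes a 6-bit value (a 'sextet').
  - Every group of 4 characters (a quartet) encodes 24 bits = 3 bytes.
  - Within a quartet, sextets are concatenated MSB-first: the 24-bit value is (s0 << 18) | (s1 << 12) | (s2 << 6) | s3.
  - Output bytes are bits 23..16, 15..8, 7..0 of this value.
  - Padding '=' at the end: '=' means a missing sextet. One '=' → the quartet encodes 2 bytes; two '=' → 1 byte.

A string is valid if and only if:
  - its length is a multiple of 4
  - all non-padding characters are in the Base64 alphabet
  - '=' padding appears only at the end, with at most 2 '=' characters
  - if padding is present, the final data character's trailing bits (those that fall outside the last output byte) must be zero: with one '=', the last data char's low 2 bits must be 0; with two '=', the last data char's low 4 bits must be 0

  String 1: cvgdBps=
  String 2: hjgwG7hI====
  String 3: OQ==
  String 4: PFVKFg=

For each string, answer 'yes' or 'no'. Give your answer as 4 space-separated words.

Answer: yes no yes no

Derivation:
String 1: 'cvgdBps=' → valid
String 2: 'hjgwG7hI====' → invalid (4 pad chars (max 2))
String 3: 'OQ==' → valid
String 4: 'PFVKFg=' → invalid (len=7 not mult of 4)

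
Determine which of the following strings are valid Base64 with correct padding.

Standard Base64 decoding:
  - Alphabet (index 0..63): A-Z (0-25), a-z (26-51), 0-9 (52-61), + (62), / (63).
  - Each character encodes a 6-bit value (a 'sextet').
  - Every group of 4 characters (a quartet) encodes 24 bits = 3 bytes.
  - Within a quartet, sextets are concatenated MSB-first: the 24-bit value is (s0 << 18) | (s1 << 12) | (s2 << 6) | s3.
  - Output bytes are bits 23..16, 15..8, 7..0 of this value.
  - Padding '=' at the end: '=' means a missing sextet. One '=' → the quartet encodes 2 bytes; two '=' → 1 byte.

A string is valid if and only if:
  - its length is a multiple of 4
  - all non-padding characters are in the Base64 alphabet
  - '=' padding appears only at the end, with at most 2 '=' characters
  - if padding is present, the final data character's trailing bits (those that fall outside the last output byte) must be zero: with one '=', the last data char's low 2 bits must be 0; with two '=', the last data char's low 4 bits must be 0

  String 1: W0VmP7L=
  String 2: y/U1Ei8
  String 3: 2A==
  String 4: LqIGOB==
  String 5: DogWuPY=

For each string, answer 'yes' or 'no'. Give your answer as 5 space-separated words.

Answer: no no yes no yes

Derivation:
String 1: 'W0VmP7L=' → invalid (bad trailing bits)
String 2: 'y/U1Ei8' → invalid (len=7 not mult of 4)
String 3: '2A==' → valid
String 4: 'LqIGOB==' → invalid (bad trailing bits)
String 5: 'DogWuPY=' → valid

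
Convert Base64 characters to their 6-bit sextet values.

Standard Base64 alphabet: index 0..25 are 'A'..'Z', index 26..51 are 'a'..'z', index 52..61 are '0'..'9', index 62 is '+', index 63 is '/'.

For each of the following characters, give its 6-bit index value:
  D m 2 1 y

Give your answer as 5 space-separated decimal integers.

Answer: 3 38 54 53 50

Derivation:
'D': A..Z range, ord('D') − ord('A') = 3
'm': a..z range, 26 + ord('m') − ord('a') = 38
'2': 0..9 range, 52 + ord('2') − ord('0') = 54
'1': 0..9 range, 52 + ord('1') − ord('0') = 53
'y': a..z range, 26 + ord('y') − ord('a') = 50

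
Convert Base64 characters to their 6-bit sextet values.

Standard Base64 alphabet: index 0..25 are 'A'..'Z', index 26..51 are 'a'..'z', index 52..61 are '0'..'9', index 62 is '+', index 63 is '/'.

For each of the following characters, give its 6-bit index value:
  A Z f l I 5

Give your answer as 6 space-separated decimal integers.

Answer: 0 25 31 37 8 57

Derivation:
'A': A..Z range, ord('A') − ord('A') = 0
'Z': A..Z range, ord('Z') − ord('A') = 25
'f': a..z range, 26 + ord('f') − ord('a') = 31
'l': a..z range, 26 + ord('l') − ord('a') = 37
'I': A..Z range, ord('I') − ord('A') = 8
'5': 0..9 range, 52 + ord('5') − ord('0') = 57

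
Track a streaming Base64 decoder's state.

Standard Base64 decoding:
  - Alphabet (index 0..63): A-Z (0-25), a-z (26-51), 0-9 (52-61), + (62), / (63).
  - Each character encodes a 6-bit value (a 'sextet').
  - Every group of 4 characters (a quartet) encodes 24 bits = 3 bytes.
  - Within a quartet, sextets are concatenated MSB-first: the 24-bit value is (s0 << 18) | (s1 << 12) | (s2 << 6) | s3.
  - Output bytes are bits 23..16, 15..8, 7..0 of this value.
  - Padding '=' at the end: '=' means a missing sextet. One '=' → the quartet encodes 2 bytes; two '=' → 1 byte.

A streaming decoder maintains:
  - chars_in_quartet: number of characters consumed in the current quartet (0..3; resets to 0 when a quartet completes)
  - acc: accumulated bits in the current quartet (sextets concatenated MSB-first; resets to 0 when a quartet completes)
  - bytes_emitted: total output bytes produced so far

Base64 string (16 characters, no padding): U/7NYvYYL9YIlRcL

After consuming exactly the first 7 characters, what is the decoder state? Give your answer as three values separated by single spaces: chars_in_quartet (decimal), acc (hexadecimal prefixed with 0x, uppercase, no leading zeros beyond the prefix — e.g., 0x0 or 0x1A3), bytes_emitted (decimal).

Answer: 3 0x18BD8 3

Derivation:
After char 0 ('U'=20): chars_in_quartet=1 acc=0x14 bytes_emitted=0
After char 1 ('/'=63): chars_in_quartet=2 acc=0x53F bytes_emitted=0
After char 2 ('7'=59): chars_in_quartet=3 acc=0x14FFB bytes_emitted=0
After char 3 ('N'=13): chars_in_quartet=4 acc=0x53FECD -> emit 53 FE CD, reset; bytes_emitted=3
After char 4 ('Y'=24): chars_in_quartet=1 acc=0x18 bytes_emitted=3
After char 5 ('v'=47): chars_in_quartet=2 acc=0x62F bytes_emitted=3
After char 6 ('Y'=24): chars_in_quartet=3 acc=0x18BD8 bytes_emitted=3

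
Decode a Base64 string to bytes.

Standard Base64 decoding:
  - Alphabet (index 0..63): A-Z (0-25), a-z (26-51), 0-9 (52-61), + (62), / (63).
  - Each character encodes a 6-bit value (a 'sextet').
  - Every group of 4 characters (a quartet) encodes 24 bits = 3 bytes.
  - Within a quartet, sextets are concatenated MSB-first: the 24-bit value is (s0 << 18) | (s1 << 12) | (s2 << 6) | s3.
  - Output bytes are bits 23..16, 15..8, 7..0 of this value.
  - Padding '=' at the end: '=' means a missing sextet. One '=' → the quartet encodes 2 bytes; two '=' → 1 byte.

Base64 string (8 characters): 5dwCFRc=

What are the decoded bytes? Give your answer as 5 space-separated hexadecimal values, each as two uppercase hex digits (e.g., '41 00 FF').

After char 0 ('5'=57): chars_in_quartet=1 acc=0x39 bytes_emitted=0
After char 1 ('d'=29): chars_in_quartet=2 acc=0xE5D bytes_emitted=0
After char 2 ('w'=48): chars_in_quartet=3 acc=0x39770 bytes_emitted=0
After char 3 ('C'=2): chars_in_quartet=4 acc=0xE5DC02 -> emit E5 DC 02, reset; bytes_emitted=3
After char 4 ('F'=5): chars_in_quartet=1 acc=0x5 bytes_emitted=3
After char 5 ('R'=17): chars_in_quartet=2 acc=0x151 bytes_emitted=3
After char 6 ('c'=28): chars_in_quartet=3 acc=0x545C bytes_emitted=3
Padding '=': partial quartet acc=0x545C -> emit 15 17; bytes_emitted=5

Answer: E5 DC 02 15 17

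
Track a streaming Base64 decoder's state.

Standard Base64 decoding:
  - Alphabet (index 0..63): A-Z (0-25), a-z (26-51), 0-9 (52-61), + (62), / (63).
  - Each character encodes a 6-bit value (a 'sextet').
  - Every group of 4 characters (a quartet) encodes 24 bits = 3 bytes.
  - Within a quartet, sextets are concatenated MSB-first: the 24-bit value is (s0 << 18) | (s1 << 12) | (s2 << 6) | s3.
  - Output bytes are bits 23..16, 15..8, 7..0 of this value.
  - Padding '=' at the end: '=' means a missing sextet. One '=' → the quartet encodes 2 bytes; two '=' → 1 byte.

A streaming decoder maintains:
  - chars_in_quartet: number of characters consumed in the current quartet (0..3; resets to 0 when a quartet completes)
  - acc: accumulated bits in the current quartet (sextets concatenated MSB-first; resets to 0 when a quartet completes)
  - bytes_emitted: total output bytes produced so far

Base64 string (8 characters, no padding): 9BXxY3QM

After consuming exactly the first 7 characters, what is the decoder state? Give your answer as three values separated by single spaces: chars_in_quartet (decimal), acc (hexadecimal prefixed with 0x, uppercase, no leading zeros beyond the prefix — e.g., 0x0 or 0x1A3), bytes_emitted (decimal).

After char 0 ('9'=61): chars_in_quartet=1 acc=0x3D bytes_emitted=0
After char 1 ('B'=1): chars_in_quartet=2 acc=0xF41 bytes_emitted=0
After char 2 ('X'=23): chars_in_quartet=3 acc=0x3D057 bytes_emitted=0
After char 3 ('x'=49): chars_in_quartet=4 acc=0xF415F1 -> emit F4 15 F1, reset; bytes_emitted=3
After char 4 ('Y'=24): chars_in_quartet=1 acc=0x18 bytes_emitted=3
After char 5 ('3'=55): chars_in_quartet=2 acc=0x637 bytes_emitted=3
After char 6 ('Q'=16): chars_in_quartet=3 acc=0x18DD0 bytes_emitted=3

Answer: 3 0x18DD0 3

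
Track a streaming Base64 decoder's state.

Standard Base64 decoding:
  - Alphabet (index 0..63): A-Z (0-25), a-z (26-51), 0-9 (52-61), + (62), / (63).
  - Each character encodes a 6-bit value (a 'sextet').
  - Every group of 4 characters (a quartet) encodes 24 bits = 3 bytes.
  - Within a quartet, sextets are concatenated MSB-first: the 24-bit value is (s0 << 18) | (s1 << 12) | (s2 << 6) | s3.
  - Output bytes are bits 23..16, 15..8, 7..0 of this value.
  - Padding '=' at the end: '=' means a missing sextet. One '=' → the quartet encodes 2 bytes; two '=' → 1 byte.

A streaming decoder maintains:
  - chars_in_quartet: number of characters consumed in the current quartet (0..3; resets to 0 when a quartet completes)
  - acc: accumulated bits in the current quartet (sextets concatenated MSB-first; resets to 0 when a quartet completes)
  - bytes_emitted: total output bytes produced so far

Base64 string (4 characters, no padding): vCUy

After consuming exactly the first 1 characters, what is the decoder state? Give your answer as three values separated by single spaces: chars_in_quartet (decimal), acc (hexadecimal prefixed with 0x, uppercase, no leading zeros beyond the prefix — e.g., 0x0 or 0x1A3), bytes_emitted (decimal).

Answer: 1 0x2F 0

Derivation:
After char 0 ('v'=47): chars_in_quartet=1 acc=0x2F bytes_emitted=0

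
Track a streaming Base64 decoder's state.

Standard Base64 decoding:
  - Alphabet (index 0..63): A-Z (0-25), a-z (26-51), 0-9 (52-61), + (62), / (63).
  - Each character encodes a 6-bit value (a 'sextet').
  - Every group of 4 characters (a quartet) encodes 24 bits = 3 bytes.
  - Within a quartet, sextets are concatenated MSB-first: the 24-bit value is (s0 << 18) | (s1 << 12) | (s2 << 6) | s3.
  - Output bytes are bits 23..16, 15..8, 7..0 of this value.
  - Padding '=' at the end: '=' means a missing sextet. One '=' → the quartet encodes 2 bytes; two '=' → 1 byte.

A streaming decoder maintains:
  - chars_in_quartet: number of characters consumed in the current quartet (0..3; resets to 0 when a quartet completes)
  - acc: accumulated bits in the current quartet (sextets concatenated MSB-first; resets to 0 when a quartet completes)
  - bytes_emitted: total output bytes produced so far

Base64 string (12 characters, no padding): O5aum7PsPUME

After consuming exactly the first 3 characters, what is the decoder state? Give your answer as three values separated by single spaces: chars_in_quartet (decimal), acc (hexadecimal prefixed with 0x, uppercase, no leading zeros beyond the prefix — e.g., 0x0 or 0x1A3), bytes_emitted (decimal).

Answer: 3 0xEE5A 0

Derivation:
After char 0 ('O'=14): chars_in_quartet=1 acc=0xE bytes_emitted=0
After char 1 ('5'=57): chars_in_quartet=2 acc=0x3B9 bytes_emitted=0
After char 2 ('a'=26): chars_in_quartet=3 acc=0xEE5A bytes_emitted=0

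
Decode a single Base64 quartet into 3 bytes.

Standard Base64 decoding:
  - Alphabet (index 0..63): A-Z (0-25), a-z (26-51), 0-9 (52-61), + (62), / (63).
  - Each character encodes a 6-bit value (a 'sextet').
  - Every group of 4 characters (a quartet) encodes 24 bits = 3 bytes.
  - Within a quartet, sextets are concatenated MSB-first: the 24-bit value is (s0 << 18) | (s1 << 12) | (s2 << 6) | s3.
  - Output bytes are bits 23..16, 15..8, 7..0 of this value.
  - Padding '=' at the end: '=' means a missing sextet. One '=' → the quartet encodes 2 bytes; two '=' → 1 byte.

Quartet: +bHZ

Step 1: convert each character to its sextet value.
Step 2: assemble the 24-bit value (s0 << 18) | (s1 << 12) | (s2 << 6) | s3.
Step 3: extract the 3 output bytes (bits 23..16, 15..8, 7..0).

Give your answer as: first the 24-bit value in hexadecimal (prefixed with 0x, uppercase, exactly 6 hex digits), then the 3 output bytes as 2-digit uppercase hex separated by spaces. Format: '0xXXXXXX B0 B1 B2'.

Sextets: +=62, b=27, H=7, Z=25
24-bit: (62<<18) | (27<<12) | (7<<6) | 25
      = 0xF80000 | 0x01B000 | 0x0001C0 | 0x000019
      = 0xF9B1D9
Bytes: (v>>16)&0xFF=F9, (v>>8)&0xFF=B1, v&0xFF=D9

Answer: 0xF9B1D9 F9 B1 D9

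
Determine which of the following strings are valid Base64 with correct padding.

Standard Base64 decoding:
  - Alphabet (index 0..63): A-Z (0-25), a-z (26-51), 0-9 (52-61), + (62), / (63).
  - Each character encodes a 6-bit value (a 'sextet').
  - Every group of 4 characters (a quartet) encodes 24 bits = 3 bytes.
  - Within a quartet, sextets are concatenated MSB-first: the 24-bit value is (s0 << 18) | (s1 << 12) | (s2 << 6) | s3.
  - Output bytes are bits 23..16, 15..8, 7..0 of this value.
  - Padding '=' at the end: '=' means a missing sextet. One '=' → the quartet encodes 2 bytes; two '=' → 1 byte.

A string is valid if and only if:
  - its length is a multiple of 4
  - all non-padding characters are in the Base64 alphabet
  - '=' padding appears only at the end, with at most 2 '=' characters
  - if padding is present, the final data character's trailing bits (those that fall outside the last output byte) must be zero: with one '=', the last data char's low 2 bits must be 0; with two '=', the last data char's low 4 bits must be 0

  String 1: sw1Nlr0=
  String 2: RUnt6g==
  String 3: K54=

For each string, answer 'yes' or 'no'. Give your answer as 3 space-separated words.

String 1: 'sw1Nlr0=' → valid
String 2: 'RUnt6g==' → valid
String 3: 'K54=' → valid

Answer: yes yes yes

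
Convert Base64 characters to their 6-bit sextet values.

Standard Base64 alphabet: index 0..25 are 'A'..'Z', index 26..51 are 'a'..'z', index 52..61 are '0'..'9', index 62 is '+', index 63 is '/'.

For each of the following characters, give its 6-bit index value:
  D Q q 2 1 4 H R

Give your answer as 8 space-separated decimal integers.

Answer: 3 16 42 54 53 56 7 17

Derivation:
'D': A..Z range, ord('D') − ord('A') = 3
'Q': A..Z range, ord('Q') − ord('A') = 16
'q': a..z range, 26 + ord('q') − ord('a') = 42
'2': 0..9 range, 52 + ord('2') − ord('0') = 54
'1': 0..9 range, 52 + ord('1') − ord('0') = 53
'4': 0..9 range, 52 + ord('4') − ord('0') = 56
'H': A..Z range, ord('H') − ord('A') = 7
'R': A..Z range, ord('R') − ord('A') = 17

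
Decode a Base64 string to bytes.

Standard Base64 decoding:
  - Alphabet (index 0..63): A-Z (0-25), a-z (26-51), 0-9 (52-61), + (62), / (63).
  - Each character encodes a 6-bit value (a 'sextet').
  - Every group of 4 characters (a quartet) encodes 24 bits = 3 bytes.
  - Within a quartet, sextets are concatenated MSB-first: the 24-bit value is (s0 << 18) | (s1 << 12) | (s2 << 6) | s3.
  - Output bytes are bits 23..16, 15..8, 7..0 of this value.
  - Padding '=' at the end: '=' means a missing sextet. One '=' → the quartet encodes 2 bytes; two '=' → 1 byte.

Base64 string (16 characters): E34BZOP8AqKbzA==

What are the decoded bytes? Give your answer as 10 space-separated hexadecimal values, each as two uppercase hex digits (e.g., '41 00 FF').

Answer: 13 7E 01 64 E3 FC 02 A2 9B CC

Derivation:
After char 0 ('E'=4): chars_in_quartet=1 acc=0x4 bytes_emitted=0
After char 1 ('3'=55): chars_in_quartet=2 acc=0x137 bytes_emitted=0
After char 2 ('4'=56): chars_in_quartet=3 acc=0x4DF8 bytes_emitted=0
After char 3 ('B'=1): chars_in_quartet=4 acc=0x137E01 -> emit 13 7E 01, reset; bytes_emitted=3
After char 4 ('Z'=25): chars_in_quartet=1 acc=0x19 bytes_emitted=3
After char 5 ('O'=14): chars_in_quartet=2 acc=0x64E bytes_emitted=3
After char 6 ('P'=15): chars_in_quartet=3 acc=0x1938F bytes_emitted=3
After char 7 ('8'=60): chars_in_quartet=4 acc=0x64E3FC -> emit 64 E3 FC, reset; bytes_emitted=6
After char 8 ('A'=0): chars_in_quartet=1 acc=0x0 bytes_emitted=6
After char 9 ('q'=42): chars_in_quartet=2 acc=0x2A bytes_emitted=6
After char 10 ('K'=10): chars_in_quartet=3 acc=0xA8A bytes_emitted=6
After char 11 ('b'=27): chars_in_quartet=4 acc=0x2A29B -> emit 02 A2 9B, reset; bytes_emitted=9
After char 12 ('z'=51): chars_in_quartet=1 acc=0x33 bytes_emitted=9
After char 13 ('A'=0): chars_in_quartet=2 acc=0xCC0 bytes_emitted=9
Padding '==': partial quartet acc=0xCC0 -> emit CC; bytes_emitted=10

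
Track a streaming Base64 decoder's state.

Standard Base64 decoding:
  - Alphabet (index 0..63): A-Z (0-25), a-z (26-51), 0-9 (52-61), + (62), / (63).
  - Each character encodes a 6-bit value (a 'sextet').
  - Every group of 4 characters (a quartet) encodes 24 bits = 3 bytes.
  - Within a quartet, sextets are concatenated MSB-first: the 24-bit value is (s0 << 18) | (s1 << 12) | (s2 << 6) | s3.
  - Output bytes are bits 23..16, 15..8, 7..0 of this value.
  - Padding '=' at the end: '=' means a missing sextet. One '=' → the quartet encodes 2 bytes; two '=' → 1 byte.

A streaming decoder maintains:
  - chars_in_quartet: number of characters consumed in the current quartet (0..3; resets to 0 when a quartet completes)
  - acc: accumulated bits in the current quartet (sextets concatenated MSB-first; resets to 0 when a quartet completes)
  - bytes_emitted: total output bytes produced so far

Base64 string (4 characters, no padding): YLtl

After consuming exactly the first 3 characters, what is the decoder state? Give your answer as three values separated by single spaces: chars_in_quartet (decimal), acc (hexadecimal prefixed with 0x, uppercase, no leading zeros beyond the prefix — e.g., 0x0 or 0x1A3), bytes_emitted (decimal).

After char 0 ('Y'=24): chars_in_quartet=1 acc=0x18 bytes_emitted=0
After char 1 ('L'=11): chars_in_quartet=2 acc=0x60B bytes_emitted=0
After char 2 ('t'=45): chars_in_quartet=3 acc=0x182ED bytes_emitted=0

Answer: 3 0x182ED 0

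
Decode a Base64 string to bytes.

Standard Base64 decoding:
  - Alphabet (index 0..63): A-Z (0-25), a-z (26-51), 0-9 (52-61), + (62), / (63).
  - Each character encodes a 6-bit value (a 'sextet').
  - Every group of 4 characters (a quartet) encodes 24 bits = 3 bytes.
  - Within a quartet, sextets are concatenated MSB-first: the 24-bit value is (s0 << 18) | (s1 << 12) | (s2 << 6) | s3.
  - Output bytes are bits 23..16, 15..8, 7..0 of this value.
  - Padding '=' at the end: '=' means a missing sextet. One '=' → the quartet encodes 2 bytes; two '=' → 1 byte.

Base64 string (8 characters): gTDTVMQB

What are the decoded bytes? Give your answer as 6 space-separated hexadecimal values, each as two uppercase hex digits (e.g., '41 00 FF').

After char 0 ('g'=32): chars_in_quartet=1 acc=0x20 bytes_emitted=0
After char 1 ('T'=19): chars_in_quartet=2 acc=0x813 bytes_emitted=0
After char 2 ('D'=3): chars_in_quartet=3 acc=0x204C3 bytes_emitted=0
After char 3 ('T'=19): chars_in_quartet=4 acc=0x8130D3 -> emit 81 30 D3, reset; bytes_emitted=3
After char 4 ('V'=21): chars_in_quartet=1 acc=0x15 bytes_emitted=3
After char 5 ('M'=12): chars_in_quartet=2 acc=0x54C bytes_emitted=3
After char 6 ('Q'=16): chars_in_quartet=3 acc=0x15310 bytes_emitted=3
After char 7 ('B'=1): chars_in_quartet=4 acc=0x54C401 -> emit 54 C4 01, reset; bytes_emitted=6

Answer: 81 30 D3 54 C4 01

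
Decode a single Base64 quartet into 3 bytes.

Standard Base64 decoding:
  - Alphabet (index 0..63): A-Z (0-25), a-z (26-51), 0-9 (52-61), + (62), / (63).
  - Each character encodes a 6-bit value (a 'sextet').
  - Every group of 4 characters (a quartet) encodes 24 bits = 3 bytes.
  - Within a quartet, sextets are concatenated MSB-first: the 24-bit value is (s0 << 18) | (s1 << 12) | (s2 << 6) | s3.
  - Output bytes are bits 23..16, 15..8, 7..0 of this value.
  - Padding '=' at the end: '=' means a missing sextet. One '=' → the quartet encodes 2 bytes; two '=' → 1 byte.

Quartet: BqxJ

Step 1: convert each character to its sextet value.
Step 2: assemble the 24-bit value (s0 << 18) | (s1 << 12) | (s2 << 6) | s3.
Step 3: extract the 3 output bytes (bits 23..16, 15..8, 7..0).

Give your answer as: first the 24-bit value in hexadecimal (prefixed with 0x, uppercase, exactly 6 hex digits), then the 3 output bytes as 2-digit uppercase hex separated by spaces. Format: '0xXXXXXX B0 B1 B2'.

Answer: 0x06AC49 06 AC 49

Derivation:
Sextets: B=1, q=42, x=49, J=9
24-bit: (1<<18) | (42<<12) | (49<<6) | 9
      = 0x040000 | 0x02A000 | 0x000C40 | 0x000009
      = 0x06AC49
Bytes: (v>>16)&0xFF=06, (v>>8)&0xFF=AC, v&0xFF=49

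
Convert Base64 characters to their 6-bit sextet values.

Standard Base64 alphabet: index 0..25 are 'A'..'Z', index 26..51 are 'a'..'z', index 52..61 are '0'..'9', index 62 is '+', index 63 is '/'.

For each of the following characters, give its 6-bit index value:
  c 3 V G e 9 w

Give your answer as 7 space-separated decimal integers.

'c': a..z range, 26 + ord('c') − ord('a') = 28
'3': 0..9 range, 52 + ord('3') − ord('0') = 55
'V': A..Z range, ord('V') − ord('A') = 21
'G': A..Z range, ord('G') − ord('A') = 6
'e': a..z range, 26 + ord('e') − ord('a') = 30
'9': 0..9 range, 52 + ord('9') − ord('0') = 61
'w': a..z range, 26 + ord('w') − ord('a') = 48

Answer: 28 55 21 6 30 61 48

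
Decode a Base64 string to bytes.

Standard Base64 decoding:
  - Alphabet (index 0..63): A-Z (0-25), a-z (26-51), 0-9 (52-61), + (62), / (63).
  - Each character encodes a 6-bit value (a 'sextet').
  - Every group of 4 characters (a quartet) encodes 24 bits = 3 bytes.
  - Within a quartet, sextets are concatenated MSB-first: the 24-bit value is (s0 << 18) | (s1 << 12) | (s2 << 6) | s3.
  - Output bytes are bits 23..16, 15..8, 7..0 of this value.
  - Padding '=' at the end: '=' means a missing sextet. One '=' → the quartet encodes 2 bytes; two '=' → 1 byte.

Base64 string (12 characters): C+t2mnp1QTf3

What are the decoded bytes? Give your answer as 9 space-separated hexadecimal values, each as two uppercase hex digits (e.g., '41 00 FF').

After char 0 ('C'=2): chars_in_quartet=1 acc=0x2 bytes_emitted=0
After char 1 ('+'=62): chars_in_quartet=2 acc=0xBE bytes_emitted=0
After char 2 ('t'=45): chars_in_quartet=3 acc=0x2FAD bytes_emitted=0
After char 3 ('2'=54): chars_in_quartet=4 acc=0xBEB76 -> emit 0B EB 76, reset; bytes_emitted=3
After char 4 ('m'=38): chars_in_quartet=1 acc=0x26 bytes_emitted=3
After char 5 ('n'=39): chars_in_quartet=2 acc=0x9A7 bytes_emitted=3
After char 6 ('p'=41): chars_in_quartet=3 acc=0x269E9 bytes_emitted=3
After char 7 ('1'=53): chars_in_quartet=4 acc=0x9A7A75 -> emit 9A 7A 75, reset; bytes_emitted=6
After char 8 ('Q'=16): chars_in_quartet=1 acc=0x10 bytes_emitted=6
After char 9 ('T'=19): chars_in_quartet=2 acc=0x413 bytes_emitted=6
After char 10 ('f'=31): chars_in_quartet=3 acc=0x104DF bytes_emitted=6
After char 11 ('3'=55): chars_in_quartet=4 acc=0x4137F7 -> emit 41 37 F7, reset; bytes_emitted=9

Answer: 0B EB 76 9A 7A 75 41 37 F7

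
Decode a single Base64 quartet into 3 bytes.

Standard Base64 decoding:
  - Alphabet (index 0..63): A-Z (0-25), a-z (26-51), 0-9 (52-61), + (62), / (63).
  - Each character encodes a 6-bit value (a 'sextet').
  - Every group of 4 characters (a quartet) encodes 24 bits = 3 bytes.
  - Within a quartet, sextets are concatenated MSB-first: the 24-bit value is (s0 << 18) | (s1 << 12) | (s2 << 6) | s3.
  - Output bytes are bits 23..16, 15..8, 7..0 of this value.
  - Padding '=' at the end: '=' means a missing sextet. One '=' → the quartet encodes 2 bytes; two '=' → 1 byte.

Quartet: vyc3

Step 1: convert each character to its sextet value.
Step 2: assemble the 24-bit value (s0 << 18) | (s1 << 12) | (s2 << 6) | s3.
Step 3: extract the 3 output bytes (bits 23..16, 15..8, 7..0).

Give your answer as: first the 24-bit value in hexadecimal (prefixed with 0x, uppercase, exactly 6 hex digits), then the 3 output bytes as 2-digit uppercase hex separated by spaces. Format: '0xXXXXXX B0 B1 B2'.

Sextets: v=47, y=50, c=28, 3=55
24-bit: (47<<18) | (50<<12) | (28<<6) | 55
      = 0xBC0000 | 0x032000 | 0x000700 | 0x000037
      = 0xBF2737
Bytes: (v>>16)&0xFF=BF, (v>>8)&0xFF=27, v&0xFF=37

Answer: 0xBF2737 BF 27 37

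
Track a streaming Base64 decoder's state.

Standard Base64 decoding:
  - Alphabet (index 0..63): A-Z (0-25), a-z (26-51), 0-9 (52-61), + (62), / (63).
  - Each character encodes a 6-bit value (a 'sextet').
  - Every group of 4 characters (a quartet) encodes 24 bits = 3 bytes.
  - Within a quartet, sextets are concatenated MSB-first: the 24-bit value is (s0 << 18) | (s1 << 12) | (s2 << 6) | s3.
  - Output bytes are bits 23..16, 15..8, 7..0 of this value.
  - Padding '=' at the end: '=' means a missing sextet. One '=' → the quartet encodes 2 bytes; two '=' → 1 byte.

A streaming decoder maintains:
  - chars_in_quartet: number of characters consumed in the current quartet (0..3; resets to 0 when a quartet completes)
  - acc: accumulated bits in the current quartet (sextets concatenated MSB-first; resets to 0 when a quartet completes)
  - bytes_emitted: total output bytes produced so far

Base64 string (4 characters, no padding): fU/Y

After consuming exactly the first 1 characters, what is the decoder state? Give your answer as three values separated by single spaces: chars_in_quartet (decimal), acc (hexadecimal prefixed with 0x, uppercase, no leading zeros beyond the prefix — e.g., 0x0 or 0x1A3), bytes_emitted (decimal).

After char 0 ('f'=31): chars_in_quartet=1 acc=0x1F bytes_emitted=0

Answer: 1 0x1F 0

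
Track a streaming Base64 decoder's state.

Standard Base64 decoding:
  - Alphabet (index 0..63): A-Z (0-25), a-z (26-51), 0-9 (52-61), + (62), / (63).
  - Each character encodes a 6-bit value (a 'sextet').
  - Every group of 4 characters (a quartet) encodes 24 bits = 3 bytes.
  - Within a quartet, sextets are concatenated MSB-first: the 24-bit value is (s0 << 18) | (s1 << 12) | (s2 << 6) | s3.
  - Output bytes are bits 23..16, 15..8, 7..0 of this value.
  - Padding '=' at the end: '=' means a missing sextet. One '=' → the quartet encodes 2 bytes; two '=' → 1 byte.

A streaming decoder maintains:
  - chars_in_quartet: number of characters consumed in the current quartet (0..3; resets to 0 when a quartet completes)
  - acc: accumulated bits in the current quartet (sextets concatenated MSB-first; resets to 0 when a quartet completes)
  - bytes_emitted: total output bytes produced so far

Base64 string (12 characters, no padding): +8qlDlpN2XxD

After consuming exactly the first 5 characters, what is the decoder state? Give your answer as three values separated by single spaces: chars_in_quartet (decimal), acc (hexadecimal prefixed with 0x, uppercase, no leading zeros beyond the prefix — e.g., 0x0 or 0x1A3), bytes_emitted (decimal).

After char 0 ('+'=62): chars_in_quartet=1 acc=0x3E bytes_emitted=0
After char 1 ('8'=60): chars_in_quartet=2 acc=0xFBC bytes_emitted=0
After char 2 ('q'=42): chars_in_quartet=3 acc=0x3EF2A bytes_emitted=0
After char 3 ('l'=37): chars_in_quartet=4 acc=0xFBCAA5 -> emit FB CA A5, reset; bytes_emitted=3
After char 4 ('D'=3): chars_in_quartet=1 acc=0x3 bytes_emitted=3

Answer: 1 0x3 3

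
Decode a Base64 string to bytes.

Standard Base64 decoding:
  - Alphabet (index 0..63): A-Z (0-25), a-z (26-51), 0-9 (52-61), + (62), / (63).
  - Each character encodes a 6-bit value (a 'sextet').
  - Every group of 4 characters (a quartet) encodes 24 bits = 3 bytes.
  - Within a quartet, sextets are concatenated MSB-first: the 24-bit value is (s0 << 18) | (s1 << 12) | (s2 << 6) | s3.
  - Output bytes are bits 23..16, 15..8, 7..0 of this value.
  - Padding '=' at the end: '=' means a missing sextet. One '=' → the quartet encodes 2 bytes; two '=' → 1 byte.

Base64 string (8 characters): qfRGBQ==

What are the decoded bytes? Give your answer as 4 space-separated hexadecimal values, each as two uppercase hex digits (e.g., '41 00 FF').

After char 0 ('q'=42): chars_in_quartet=1 acc=0x2A bytes_emitted=0
After char 1 ('f'=31): chars_in_quartet=2 acc=0xA9F bytes_emitted=0
After char 2 ('R'=17): chars_in_quartet=3 acc=0x2A7D1 bytes_emitted=0
After char 3 ('G'=6): chars_in_quartet=4 acc=0xA9F446 -> emit A9 F4 46, reset; bytes_emitted=3
After char 4 ('B'=1): chars_in_quartet=1 acc=0x1 bytes_emitted=3
After char 5 ('Q'=16): chars_in_quartet=2 acc=0x50 bytes_emitted=3
Padding '==': partial quartet acc=0x50 -> emit 05; bytes_emitted=4

Answer: A9 F4 46 05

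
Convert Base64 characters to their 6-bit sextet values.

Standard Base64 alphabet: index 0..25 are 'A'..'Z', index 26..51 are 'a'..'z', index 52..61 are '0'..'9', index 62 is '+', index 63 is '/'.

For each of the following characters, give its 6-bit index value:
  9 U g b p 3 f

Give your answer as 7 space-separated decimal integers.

'9': 0..9 range, 52 + ord('9') − ord('0') = 61
'U': A..Z range, ord('U') − ord('A') = 20
'g': a..z range, 26 + ord('g') − ord('a') = 32
'b': a..z range, 26 + ord('b') − ord('a') = 27
'p': a..z range, 26 + ord('p') − ord('a') = 41
'3': 0..9 range, 52 + ord('3') − ord('0') = 55
'f': a..z range, 26 + ord('f') − ord('a') = 31

Answer: 61 20 32 27 41 55 31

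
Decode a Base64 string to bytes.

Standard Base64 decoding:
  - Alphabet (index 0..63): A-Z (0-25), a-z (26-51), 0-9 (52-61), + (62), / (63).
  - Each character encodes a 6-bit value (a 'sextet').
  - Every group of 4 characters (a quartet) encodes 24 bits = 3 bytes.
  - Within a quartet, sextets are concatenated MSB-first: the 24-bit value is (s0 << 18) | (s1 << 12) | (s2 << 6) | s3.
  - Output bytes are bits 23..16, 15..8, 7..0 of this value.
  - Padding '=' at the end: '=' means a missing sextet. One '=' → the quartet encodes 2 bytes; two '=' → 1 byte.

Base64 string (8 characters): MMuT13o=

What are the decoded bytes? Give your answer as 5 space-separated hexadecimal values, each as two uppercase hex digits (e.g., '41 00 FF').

After char 0 ('M'=12): chars_in_quartet=1 acc=0xC bytes_emitted=0
After char 1 ('M'=12): chars_in_quartet=2 acc=0x30C bytes_emitted=0
After char 2 ('u'=46): chars_in_quartet=3 acc=0xC32E bytes_emitted=0
After char 3 ('T'=19): chars_in_quartet=4 acc=0x30CB93 -> emit 30 CB 93, reset; bytes_emitted=3
After char 4 ('1'=53): chars_in_quartet=1 acc=0x35 bytes_emitted=3
After char 5 ('3'=55): chars_in_quartet=2 acc=0xD77 bytes_emitted=3
After char 6 ('o'=40): chars_in_quartet=3 acc=0x35DE8 bytes_emitted=3
Padding '=': partial quartet acc=0x35DE8 -> emit D7 7A; bytes_emitted=5

Answer: 30 CB 93 D7 7A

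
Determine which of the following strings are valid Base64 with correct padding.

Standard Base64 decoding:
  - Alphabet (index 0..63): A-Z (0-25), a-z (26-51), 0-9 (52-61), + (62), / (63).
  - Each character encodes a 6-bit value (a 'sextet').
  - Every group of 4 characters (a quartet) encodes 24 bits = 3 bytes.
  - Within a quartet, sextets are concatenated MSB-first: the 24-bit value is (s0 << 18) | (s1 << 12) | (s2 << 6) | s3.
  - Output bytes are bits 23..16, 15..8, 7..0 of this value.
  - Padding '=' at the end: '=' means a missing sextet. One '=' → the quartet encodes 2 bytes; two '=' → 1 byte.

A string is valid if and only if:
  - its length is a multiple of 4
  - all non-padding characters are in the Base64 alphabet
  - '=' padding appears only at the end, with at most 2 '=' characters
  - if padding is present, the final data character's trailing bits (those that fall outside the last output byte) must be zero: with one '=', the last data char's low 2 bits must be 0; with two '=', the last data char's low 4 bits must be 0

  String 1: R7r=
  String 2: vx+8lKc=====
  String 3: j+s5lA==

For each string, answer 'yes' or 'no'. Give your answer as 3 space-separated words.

Answer: no no yes

Derivation:
String 1: 'R7r=' → invalid (bad trailing bits)
String 2: 'vx+8lKc=====' → invalid (5 pad chars (max 2))
String 3: 'j+s5lA==' → valid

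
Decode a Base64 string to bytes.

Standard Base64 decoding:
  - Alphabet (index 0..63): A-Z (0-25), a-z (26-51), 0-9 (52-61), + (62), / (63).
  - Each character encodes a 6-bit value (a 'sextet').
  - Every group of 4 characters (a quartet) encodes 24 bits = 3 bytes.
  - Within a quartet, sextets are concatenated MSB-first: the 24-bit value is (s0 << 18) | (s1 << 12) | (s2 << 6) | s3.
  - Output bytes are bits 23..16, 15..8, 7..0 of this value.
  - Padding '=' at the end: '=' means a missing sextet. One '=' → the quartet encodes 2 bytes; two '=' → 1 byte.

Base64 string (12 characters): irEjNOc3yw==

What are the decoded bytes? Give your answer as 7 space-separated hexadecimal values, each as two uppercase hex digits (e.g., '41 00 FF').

After char 0 ('i'=34): chars_in_quartet=1 acc=0x22 bytes_emitted=0
After char 1 ('r'=43): chars_in_quartet=2 acc=0x8AB bytes_emitted=0
After char 2 ('E'=4): chars_in_quartet=3 acc=0x22AC4 bytes_emitted=0
After char 3 ('j'=35): chars_in_quartet=4 acc=0x8AB123 -> emit 8A B1 23, reset; bytes_emitted=3
After char 4 ('N'=13): chars_in_quartet=1 acc=0xD bytes_emitted=3
After char 5 ('O'=14): chars_in_quartet=2 acc=0x34E bytes_emitted=3
After char 6 ('c'=28): chars_in_quartet=3 acc=0xD39C bytes_emitted=3
After char 7 ('3'=55): chars_in_quartet=4 acc=0x34E737 -> emit 34 E7 37, reset; bytes_emitted=6
After char 8 ('y'=50): chars_in_quartet=1 acc=0x32 bytes_emitted=6
After char 9 ('w'=48): chars_in_quartet=2 acc=0xCB0 bytes_emitted=6
Padding '==': partial quartet acc=0xCB0 -> emit CB; bytes_emitted=7

Answer: 8A B1 23 34 E7 37 CB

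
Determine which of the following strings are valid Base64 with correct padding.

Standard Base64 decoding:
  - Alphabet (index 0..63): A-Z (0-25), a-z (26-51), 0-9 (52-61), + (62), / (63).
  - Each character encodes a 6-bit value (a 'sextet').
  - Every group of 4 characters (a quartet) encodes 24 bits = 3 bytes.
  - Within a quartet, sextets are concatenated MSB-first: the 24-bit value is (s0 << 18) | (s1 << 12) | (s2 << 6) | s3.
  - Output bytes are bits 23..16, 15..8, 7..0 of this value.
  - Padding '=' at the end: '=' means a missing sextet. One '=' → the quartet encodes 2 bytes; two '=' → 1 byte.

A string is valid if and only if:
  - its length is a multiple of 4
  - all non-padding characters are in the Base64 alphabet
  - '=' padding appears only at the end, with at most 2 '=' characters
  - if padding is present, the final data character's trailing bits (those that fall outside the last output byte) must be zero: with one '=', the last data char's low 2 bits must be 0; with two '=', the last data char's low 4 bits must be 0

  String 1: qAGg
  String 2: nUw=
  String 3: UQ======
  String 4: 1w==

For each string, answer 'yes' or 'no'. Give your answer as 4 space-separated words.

Answer: yes yes no yes

Derivation:
String 1: 'qAGg' → valid
String 2: 'nUw=' → valid
String 3: 'UQ======' → invalid (6 pad chars (max 2))
String 4: '1w==' → valid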